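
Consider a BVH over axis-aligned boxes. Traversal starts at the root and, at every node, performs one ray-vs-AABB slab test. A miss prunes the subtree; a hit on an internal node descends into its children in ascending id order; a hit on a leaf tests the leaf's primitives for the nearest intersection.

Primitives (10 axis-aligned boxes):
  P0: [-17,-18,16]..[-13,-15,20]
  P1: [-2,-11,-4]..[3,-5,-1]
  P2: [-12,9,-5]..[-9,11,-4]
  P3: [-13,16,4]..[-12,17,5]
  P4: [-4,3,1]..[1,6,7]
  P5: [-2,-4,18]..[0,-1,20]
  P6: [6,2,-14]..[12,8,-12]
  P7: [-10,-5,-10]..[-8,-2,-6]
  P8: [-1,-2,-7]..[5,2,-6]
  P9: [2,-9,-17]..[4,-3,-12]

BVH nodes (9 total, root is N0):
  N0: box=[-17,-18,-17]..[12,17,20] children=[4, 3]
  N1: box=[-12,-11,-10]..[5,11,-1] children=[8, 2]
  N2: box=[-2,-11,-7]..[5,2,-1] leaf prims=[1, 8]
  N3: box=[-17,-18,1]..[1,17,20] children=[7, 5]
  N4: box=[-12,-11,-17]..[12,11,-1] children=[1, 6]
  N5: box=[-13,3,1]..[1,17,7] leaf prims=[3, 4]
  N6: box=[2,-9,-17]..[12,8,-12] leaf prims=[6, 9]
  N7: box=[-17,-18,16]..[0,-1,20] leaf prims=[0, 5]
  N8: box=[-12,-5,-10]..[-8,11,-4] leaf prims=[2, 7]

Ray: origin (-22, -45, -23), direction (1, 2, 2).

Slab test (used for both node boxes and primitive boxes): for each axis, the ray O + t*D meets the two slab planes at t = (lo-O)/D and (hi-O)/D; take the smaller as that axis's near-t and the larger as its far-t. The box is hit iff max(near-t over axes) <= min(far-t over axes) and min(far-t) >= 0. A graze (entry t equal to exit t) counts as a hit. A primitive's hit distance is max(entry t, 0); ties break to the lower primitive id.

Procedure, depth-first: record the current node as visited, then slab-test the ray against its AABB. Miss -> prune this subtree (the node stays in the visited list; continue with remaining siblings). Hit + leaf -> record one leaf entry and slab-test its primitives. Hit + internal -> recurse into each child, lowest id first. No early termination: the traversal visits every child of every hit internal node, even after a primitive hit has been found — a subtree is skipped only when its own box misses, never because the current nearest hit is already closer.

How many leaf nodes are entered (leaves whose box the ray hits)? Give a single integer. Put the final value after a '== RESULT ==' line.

Walk:
N0 x:[5,34] y:[27/2,31] z:[3,43/2] -> hit [27/2,43/2], descend [3, 4]
  N3 x:[5,23] y:[27/2,31] z:[12,43/2] -> hit [27/2,43/2], descend [5, 7]
    N5 x:[9,23] y:[24,31] z:[12,15] -> miss, prune
    N7 x:[5,22] y:[27/2,22] z:[39/2,43/2] -> hit [39/2,43/2] leaf, test {P0(miss), P5@t=41/2}
  N4 x:[10,34] y:[17,28] z:[3,11] -> miss, prune

order=[0, 3, 5, 7, 4]  |boxes|=5  |leaves|=1  hit=P5

== RESULT ==
1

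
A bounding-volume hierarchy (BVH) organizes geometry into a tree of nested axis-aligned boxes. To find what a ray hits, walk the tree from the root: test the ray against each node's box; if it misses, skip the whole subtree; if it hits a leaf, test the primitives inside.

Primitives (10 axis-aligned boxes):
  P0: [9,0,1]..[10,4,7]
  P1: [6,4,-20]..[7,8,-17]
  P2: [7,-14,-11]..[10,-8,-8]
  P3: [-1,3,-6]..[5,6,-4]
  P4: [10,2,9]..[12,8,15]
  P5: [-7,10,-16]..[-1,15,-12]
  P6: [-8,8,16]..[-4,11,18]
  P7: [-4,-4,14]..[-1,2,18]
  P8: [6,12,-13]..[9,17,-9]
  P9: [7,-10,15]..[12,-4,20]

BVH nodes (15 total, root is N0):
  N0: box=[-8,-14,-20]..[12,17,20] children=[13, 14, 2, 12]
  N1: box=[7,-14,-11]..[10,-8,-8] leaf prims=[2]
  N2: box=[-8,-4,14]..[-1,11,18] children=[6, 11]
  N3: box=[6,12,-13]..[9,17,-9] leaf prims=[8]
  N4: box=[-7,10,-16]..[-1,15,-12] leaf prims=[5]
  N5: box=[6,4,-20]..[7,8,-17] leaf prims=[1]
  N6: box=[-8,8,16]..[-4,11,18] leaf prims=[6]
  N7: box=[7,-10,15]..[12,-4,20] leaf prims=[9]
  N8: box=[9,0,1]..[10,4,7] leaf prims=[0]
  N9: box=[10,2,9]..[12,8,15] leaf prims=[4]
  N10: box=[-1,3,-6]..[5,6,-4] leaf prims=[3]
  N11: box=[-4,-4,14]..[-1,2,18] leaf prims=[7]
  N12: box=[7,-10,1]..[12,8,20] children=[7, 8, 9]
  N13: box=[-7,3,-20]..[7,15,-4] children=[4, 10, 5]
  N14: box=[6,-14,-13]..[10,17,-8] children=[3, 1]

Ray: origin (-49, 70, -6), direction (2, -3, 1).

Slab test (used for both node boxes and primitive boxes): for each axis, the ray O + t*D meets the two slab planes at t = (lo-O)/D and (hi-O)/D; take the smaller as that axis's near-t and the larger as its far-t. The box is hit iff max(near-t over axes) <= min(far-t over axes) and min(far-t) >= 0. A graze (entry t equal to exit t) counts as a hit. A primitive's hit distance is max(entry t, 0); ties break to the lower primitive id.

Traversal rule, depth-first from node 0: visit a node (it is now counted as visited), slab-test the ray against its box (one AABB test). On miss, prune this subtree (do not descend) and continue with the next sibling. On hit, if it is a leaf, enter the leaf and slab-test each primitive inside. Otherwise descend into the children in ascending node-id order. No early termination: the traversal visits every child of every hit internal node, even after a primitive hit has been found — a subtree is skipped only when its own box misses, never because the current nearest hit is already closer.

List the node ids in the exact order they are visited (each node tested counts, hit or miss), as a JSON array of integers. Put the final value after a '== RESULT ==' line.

Traverse from the root:
N0 x:[41/2,61/2] y:[53/3,28] z:[-14,26] -> hit [41/2,26], descend [2, 12, 13, 14]
  N2 x:[41/2,24] y:[59/3,74/3] z:[20,24] -> hit [41/2,24], descend [6, 11]
    N6 x:[41/2,45/2] y:[59/3,62/3] z:[22,24] -> miss, prune
    N11 x:[45/2,24] y:[68/3,74/3] z:[20,24] -> hit [68/3,24] leaf, test {P7@t=68/3}
  N12 x:[28,61/2] y:[62/3,80/3] z:[7,26] -> miss, prune
  N13 x:[21,28] y:[55/3,67/3] z:[-14,2] -> miss, prune
  N14 x:[55/2,59/2] y:[53/3,28] z:[-7,-2] -> miss, prune

Summary -> nodes [0, 2, 6, 11, 12, 13, 14]; box-tests=7; leaf-entries=1; first=P7

== RESULT ==
[0, 2, 6, 11, 12, 13, 14]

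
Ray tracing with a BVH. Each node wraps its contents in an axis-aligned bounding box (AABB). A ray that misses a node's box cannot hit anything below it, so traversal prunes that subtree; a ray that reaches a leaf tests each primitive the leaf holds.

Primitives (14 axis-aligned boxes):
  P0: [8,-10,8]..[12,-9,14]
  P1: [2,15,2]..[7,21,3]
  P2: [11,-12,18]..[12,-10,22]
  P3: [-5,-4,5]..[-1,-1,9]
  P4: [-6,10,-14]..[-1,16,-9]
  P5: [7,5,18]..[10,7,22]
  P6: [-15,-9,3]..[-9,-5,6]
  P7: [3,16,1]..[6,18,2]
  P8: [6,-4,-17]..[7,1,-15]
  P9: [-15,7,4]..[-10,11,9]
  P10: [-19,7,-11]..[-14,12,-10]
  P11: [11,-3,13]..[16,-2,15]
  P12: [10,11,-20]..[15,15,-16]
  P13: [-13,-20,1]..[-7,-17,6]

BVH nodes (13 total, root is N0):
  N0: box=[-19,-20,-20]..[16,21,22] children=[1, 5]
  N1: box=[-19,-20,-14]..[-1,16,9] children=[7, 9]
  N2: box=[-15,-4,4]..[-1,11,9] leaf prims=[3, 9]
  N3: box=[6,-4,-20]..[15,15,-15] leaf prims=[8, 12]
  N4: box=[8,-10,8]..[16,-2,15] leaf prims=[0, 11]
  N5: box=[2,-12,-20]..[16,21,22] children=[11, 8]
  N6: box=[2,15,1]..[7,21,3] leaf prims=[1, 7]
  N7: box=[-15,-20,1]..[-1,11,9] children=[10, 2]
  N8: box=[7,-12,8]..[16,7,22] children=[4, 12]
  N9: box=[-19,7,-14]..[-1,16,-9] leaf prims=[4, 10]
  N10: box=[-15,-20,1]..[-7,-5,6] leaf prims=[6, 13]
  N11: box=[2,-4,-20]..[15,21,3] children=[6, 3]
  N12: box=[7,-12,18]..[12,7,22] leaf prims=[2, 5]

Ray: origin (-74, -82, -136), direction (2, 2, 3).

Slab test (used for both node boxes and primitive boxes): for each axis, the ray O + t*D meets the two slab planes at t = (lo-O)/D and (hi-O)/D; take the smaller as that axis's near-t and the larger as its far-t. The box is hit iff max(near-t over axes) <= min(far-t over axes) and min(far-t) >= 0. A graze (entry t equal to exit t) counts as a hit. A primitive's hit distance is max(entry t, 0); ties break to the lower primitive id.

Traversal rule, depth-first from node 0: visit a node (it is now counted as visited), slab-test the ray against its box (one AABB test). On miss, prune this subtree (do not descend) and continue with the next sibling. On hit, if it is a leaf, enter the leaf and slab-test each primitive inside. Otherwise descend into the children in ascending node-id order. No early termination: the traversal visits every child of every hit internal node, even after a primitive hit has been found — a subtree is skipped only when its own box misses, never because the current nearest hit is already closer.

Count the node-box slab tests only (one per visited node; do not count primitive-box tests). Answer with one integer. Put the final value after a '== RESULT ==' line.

Traverse from the root:
N0 x:[55/2,45] y:[31,103/2] z:[116/3,158/3] -> hit [116/3,45], descend [1, 5]
  N1 x:[55/2,73/2] y:[31,49] z:[122/3,145/3] -> miss, prune
  N5 x:[38,45] y:[35,103/2] z:[116/3,158/3] -> hit [116/3,45], descend [8, 11]
    N8 x:[81/2,45] y:[35,89/2] z:[48,158/3] -> miss, prune
    N11 x:[38,89/2] y:[39,103/2] z:[116/3,139/3] -> hit [39,89/2], descend [3, 6]
      N3 x:[40,89/2] y:[39,97/2] z:[116/3,121/3] -> hit [40,121/3] leaf, test {P8@t=40, P12(miss)}
      N6 x:[38,81/2] y:[97/2,103/2] z:[137/3,139/3] -> miss, prune

7 AABB tests over nodes [0, 1, 5, 8, 11, 3, 6]; 1 leaf entered; closest P8.

== RESULT ==
7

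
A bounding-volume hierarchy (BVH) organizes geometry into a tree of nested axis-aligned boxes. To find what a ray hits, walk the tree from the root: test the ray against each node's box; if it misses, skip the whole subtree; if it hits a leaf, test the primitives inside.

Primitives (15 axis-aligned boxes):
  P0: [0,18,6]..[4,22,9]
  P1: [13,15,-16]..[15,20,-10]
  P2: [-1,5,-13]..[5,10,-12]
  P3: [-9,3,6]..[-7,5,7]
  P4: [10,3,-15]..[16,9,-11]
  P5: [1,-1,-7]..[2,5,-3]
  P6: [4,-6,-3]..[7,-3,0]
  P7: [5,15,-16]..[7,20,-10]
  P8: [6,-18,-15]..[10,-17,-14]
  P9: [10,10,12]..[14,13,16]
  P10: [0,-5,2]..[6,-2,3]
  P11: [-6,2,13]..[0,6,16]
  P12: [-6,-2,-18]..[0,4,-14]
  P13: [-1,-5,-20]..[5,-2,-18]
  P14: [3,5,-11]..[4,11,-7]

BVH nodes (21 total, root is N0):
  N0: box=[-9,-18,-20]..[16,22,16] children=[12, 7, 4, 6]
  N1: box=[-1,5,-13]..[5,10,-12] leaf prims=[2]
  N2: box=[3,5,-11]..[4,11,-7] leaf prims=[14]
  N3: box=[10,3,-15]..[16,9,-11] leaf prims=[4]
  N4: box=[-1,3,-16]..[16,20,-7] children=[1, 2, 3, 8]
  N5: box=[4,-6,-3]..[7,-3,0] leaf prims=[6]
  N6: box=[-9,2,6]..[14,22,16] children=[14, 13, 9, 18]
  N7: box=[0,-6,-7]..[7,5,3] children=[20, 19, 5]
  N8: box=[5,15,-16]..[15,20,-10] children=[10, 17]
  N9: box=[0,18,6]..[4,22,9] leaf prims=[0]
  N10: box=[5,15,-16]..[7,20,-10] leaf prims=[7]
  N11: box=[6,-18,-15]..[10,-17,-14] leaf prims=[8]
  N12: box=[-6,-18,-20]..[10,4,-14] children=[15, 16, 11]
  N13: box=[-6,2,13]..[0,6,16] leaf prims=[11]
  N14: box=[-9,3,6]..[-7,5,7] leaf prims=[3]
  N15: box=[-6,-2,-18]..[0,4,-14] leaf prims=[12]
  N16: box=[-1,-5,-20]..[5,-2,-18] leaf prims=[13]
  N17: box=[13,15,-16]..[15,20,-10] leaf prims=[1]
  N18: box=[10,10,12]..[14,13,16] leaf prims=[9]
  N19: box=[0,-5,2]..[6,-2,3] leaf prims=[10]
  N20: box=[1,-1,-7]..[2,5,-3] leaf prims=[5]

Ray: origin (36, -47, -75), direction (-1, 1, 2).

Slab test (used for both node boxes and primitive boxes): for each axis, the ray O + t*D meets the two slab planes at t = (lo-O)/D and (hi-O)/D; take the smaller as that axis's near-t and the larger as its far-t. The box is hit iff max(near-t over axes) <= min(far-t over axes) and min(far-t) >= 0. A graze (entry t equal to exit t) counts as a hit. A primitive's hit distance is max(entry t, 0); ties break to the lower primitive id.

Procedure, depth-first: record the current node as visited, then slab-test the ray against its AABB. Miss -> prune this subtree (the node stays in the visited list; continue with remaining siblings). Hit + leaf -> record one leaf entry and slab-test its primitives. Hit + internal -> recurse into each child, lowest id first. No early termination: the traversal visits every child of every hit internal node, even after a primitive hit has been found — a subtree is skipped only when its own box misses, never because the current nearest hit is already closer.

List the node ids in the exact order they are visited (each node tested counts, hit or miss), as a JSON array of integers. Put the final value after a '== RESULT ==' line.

Traverse from the root:
N0 x:[20,45] y:[29,69] z:[55/2,91/2] -> hit [29,45], descend [4, 6, 7, 12]
  N4 x:[20,37] y:[50,67] z:[59/2,34] -> miss, prune
  N6 x:[22,45] y:[49,69] z:[81/2,91/2] -> miss, prune
  N7 x:[29,36] y:[41,52] z:[34,39] -> miss, prune
  N12 x:[26,42] y:[29,51] z:[55/2,61/2] -> hit [29,61/2], descend [11, 15, 16]
    N11 x:[26,30] y:[29,30] z:[30,61/2] -> hit [30,30] leaf, test {P8@t=30}
    N15 x:[36,42] y:[45,51] z:[57/2,61/2] -> miss, prune
    N16 x:[31,37] y:[42,45] z:[55/2,57/2] -> miss, prune

order=[0, 4, 6, 7, 12, 11, 15, 16]  |boxes|=8  |leaves|=1  hit=P8

== RESULT ==
[0, 4, 6, 7, 12, 11, 15, 16]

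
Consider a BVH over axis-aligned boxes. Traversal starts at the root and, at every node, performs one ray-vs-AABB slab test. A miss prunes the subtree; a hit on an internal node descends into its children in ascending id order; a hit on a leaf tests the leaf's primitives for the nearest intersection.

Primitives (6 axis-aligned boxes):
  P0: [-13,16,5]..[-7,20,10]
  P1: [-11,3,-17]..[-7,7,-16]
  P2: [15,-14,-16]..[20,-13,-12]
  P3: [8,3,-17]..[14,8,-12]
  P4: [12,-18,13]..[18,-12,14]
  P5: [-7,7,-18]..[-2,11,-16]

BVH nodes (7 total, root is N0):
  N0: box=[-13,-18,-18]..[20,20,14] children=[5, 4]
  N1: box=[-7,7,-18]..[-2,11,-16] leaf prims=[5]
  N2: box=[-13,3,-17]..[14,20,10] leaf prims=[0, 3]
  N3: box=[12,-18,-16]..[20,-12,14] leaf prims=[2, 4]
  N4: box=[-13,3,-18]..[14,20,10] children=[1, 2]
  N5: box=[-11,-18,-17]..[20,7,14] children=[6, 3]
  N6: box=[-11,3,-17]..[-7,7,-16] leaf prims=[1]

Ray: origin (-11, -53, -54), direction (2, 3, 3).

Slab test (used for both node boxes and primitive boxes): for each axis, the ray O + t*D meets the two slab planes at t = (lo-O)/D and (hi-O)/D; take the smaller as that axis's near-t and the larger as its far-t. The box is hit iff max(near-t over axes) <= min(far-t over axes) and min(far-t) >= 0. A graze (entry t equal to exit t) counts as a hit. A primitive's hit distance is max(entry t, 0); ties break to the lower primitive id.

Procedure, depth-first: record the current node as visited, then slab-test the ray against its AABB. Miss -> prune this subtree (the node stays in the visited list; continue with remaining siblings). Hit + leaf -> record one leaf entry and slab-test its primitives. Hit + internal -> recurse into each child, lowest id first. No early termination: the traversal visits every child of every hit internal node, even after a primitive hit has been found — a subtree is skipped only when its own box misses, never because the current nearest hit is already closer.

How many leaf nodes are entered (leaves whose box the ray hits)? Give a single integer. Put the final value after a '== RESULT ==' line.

Traverse from the root:
N0 x:[-1,31/2] y:[35/3,73/3] z:[12,68/3] -> hit [12,31/2], descend [4, 5]
  N4 x:[-1,25/2] y:[56/3,73/3] z:[12,64/3] -> miss, prune
  N5 x:[0,31/2] y:[35/3,20] z:[37/3,68/3] -> hit [37/3,31/2], descend [3, 6]
    N3 x:[23/2,31/2] y:[35/3,41/3] z:[38/3,68/3] -> hit [38/3,41/3] leaf, test {P2@t=13, P4(miss)}
    N6 x:[0,2] y:[56/3,20] z:[37/3,38/3] -> miss, prune

Visited [0, 4, 5, 3, 6]. Tests: 5 box, 1 leaf. Nearest: P2.

== RESULT ==
1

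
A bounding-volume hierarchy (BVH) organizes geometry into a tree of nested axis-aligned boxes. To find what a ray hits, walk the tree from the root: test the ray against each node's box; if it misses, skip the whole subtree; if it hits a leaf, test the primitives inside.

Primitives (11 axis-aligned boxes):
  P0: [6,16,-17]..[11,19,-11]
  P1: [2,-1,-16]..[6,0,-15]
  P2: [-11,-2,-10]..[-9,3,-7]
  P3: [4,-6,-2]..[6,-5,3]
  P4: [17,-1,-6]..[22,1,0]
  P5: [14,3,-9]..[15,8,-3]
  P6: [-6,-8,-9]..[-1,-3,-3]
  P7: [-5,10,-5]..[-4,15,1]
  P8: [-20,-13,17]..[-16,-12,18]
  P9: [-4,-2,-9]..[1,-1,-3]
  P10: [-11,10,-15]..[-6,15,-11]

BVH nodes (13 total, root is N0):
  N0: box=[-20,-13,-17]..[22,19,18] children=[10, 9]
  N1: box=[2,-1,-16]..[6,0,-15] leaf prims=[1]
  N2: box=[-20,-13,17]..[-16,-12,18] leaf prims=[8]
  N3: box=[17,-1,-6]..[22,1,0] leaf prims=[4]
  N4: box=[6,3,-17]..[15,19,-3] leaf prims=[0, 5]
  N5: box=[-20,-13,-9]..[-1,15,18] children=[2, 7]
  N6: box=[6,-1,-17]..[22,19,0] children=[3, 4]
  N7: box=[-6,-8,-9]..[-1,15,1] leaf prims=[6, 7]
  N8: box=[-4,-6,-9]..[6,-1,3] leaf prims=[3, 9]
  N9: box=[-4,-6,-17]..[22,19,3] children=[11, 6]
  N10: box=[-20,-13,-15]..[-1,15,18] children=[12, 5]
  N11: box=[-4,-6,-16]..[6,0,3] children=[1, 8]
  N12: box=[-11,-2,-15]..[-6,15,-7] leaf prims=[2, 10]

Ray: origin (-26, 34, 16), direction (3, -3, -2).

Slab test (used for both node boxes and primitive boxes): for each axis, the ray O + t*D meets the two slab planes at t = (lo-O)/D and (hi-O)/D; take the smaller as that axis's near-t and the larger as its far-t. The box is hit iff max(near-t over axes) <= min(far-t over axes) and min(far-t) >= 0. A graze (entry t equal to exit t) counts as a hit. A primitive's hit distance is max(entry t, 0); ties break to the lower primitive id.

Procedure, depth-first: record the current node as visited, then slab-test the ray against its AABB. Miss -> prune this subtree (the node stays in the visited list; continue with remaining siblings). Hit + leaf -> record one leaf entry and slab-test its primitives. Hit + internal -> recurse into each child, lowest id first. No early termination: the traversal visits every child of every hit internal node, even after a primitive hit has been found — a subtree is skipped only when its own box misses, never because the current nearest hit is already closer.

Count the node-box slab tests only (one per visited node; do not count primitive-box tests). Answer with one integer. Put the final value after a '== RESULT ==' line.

Traverse from the root:
N0 x:[2,16] y:[5,47/3] z:[-1,33/2] -> hit [5,47/3], descend [9, 10]
  N9 x:[22/3,16] y:[5,40/3] z:[13/2,33/2] -> hit [22/3,40/3], descend [6, 11]
    N6 x:[32/3,16] y:[5,35/3] z:[8,33/2] -> hit [32/3,35/3], descend [3, 4]
      N3 x:[43/3,16] y:[11,35/3] z:[8,11] -> miss, prune
      N4 x:[32/3,41/3] y:[5,31/3] z:[19/2,33/2] -> miss, prune
    N11 x:[22/3,32/3] y:[34/3,40/3] z:[13/2,16] -> miss, prune
  N10 x:[2,25/3] y:[19/3,47/3] z:[-1,31/2] -> hit [19/3,25/3], descend [5, 12]
    N5 x:[2,25/3] y:[19/3,47/3] z:[-1,25/2] -> hit [19/3,25/3], descend [2, 7]
      N2 x:[2,10/3] y:[46/3,47/3] z:[-1,-1/2] -> miss, prune
      N7 x:[20/3,25/3] y:[19/3,14] z:[15/2,25/2] -> hit [15/2,25/3] leaf, test {P6(miss), P7(miss)}
    N12 x:[5,20/3] y:[19/3,12] z:[23/2,31/2] -> miss, prune

Visited [0, 9, 6, 3, 4, 11, 10, 5, 2, 7, 12]. Tests: 11 box, 1 leaf. Nearest: miss.

== RESULT ==
11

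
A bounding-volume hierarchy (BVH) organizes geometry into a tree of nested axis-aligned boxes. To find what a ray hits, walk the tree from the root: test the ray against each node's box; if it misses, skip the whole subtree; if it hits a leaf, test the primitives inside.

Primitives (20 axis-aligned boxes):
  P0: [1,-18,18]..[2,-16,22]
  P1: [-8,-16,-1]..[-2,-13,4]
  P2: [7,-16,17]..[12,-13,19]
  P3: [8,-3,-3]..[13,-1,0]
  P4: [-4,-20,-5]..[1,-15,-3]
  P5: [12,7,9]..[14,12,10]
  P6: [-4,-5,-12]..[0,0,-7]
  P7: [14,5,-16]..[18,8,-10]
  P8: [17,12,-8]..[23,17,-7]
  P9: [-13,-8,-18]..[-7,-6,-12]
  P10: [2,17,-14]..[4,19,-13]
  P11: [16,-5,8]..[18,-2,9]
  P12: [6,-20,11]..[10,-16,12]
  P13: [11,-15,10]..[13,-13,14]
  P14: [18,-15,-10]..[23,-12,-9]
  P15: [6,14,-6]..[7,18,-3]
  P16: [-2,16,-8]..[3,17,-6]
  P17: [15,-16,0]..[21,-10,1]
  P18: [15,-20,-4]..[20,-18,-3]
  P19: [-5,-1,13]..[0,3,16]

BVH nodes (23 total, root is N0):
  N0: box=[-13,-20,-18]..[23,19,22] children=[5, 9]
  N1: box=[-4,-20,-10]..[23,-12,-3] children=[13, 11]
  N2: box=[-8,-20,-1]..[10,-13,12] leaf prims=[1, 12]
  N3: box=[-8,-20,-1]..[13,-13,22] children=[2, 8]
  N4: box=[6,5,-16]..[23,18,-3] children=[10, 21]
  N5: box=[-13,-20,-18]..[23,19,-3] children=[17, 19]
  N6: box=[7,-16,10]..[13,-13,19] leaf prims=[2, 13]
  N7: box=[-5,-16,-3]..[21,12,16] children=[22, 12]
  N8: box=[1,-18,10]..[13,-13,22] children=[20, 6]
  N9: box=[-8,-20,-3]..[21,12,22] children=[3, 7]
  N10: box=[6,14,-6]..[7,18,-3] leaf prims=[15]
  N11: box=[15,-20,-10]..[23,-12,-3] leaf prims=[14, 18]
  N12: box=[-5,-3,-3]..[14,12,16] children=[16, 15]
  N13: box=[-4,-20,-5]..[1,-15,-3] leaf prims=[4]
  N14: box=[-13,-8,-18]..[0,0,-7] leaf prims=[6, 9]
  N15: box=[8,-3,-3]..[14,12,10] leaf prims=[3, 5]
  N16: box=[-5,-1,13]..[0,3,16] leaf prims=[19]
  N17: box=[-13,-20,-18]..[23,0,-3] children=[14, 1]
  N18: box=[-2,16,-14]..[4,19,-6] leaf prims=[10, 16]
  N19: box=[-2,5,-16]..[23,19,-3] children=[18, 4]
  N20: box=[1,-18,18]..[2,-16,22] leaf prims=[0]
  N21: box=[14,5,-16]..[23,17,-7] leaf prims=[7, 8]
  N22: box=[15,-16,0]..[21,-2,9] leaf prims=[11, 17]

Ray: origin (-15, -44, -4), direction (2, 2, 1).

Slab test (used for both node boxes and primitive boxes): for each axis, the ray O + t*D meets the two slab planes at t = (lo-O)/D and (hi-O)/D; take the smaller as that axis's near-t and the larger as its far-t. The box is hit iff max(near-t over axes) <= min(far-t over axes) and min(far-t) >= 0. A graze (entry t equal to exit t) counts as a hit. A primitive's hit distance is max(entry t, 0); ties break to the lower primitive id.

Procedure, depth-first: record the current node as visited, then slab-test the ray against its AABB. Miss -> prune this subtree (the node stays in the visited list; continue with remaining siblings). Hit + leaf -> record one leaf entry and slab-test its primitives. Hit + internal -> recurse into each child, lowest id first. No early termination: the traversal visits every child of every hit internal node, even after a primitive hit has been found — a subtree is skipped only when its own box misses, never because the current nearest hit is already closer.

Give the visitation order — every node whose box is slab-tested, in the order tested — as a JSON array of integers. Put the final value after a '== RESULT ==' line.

Traverse from the root:
N0 x:[1,19] y:[12,63/2] z:[-14,26] -> hit [12,19], descend [5, 9]
  N5 x:[1,19] y:[12,63/2] z:[-14,1] -> miss, prune
  N9 x:[7/2,18] y:[12,28] z:[1,26] -> hit [12,18], descend [3, 7]
    N3 x:[7/2,14] y:[12,31/2] z:[3,26] -> hit [12,14], descend [2, 8]
      N2 x:[7/2,25/2] y:[12,31/2] z:[3,16] -> hit [12,25/2] leaf, test {P1(miss), P12(miss)}
      N8 x:[8,14] y:[13,31/2] z:[14,26] -> hit [14,14], descend [6, 20]
        N6 x:[11,14] y:[14,31/2] z:[14,23] -> hit [14,14] leaf, test {P2(miss), P13(miss)}
        N20 x:[8,17/2] y:[13,14] z:[22,26] -> miss, prune
    N7 x:[5,18] y:[14,28] z:[1,20] -> hit [14,18], descend [12, 22]
      N12 x:[5,29/2] y:[41/2,28] z:[1,20] -> miss, prune
      N22 x:[15,18] y:[14,21] z:[4,13] -> miss, prune

11 AABB tests over nodes [0, 5, 9, 3, 2, 8, 6, 20, 7, 12, 22]; 2 leaves entered; closest miss.

== RESULT ==
[0, 5, 9, 3, 2, 8, 6, 20, 7, 12, 22]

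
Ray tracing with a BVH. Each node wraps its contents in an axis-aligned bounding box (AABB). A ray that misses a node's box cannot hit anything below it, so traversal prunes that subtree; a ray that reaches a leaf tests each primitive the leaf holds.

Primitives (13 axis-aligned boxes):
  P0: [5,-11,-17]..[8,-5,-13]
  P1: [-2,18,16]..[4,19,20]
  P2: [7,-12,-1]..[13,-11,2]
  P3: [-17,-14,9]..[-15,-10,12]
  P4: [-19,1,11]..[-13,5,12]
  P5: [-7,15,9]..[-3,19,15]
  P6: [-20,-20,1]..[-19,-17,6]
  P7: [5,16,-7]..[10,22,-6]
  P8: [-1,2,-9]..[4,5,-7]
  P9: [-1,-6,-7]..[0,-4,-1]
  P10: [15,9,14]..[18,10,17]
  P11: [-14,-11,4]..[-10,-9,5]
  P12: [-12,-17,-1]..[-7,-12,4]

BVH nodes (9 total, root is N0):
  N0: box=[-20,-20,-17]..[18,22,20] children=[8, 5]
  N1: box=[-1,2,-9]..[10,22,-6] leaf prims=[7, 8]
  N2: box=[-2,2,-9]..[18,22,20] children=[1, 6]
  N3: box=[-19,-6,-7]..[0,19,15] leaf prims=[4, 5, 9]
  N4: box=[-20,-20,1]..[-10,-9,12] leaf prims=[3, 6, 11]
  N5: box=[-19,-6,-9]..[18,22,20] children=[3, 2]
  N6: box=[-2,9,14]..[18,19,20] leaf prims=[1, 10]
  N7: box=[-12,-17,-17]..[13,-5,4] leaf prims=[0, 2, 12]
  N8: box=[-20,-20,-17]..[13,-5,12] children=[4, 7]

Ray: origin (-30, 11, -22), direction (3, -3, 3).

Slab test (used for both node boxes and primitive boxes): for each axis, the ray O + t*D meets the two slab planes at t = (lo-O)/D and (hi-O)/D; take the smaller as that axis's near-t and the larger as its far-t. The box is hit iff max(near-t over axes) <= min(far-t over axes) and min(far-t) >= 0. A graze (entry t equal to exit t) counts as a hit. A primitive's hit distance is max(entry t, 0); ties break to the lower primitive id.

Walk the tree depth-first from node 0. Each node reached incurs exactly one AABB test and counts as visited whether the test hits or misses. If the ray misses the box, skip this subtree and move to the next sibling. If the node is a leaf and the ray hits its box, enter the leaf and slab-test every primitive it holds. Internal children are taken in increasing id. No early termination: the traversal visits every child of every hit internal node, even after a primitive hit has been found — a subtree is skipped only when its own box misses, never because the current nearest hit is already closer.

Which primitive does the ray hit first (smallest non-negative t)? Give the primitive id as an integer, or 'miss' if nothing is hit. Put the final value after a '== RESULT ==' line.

Trace the traversal:
N0 x:[10/3,16] y:[-11/3,31/3] z:[5/3,14] -> hit [10/3,31/3], descend [5, 8]
  N5 x:[11/3,16] y:[-11/3,17/3] z:[13/3,14] -> hit [13/3,17/3], descend [2, 3]
    N2 x:[28/3,16] y:[-11/3,3] z:[13/3,14] -> miss, prune
    N3 x:[11/3,10] y:[-8/3,17/3] z:[5,37/3] -> hit [5,17/3] leaf, test {P4(miss), P5(miss), P9(miss)}
  N8 x:[10/3,43/3] y:[16/3,31/3] z:[5/3,34/3] -> hit [16/3,31/3], descend [4, 7]
    N4 x:[10/3,20/3] y:[20/3,31/3] z:[23/3,34/3] -> miss, prune
    N7 x:[6,43/3] y:[16/3,28/3] z:[5/3,26/3] -> hit [6,26/3] leaf, test {P0(miss), P2(miss), P12@t=23/3}

Summary -> nodes [0, 5, 2, 3, 8, 4, 7]; box-tests=7; leaf-entries=2; first=P12

== RESULT ==
12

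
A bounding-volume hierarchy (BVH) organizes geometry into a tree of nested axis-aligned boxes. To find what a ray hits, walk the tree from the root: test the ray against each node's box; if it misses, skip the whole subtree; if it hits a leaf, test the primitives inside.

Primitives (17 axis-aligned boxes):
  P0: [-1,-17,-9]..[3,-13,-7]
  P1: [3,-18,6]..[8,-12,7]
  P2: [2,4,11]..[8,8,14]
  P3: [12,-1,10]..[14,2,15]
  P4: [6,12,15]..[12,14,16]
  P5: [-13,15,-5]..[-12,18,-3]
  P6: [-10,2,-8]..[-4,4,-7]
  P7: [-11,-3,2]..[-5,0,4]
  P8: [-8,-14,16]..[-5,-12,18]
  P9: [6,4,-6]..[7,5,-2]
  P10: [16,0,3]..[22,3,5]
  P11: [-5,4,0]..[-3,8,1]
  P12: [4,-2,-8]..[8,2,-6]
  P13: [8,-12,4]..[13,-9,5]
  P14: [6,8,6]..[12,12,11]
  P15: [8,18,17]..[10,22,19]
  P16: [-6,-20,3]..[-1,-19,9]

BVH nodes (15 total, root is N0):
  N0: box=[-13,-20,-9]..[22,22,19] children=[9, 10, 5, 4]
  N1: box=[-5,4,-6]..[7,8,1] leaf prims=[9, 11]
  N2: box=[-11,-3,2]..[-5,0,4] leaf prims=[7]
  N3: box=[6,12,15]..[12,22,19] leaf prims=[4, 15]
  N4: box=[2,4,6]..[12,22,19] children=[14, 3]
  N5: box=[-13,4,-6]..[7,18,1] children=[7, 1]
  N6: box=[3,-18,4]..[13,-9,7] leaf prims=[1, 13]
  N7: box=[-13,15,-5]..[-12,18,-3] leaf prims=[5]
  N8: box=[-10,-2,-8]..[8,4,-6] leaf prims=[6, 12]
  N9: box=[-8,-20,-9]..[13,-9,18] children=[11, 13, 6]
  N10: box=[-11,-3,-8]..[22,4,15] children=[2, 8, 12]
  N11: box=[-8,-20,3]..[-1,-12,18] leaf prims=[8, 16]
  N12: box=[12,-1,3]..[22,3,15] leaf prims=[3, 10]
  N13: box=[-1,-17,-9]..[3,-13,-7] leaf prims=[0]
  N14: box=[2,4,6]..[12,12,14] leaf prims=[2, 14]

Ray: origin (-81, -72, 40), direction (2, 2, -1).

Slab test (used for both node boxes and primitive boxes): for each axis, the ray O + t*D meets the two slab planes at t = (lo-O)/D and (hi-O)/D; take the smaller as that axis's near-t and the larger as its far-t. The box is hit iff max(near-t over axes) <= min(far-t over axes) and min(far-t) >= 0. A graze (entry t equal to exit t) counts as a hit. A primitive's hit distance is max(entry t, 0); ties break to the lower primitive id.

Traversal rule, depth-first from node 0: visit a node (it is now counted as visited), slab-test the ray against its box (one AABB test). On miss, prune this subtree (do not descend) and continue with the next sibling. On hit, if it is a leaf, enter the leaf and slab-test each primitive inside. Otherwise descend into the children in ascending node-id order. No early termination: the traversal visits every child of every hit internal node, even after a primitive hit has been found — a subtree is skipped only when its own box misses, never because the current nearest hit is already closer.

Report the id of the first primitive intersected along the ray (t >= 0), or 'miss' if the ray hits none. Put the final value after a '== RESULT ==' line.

Walk:
N0 x:[34,103/2] y:[26,47] z:[21,49] -> hit [34,47], descend [4, 5, 9, 10]
  N4 x:[83/2,93/2] y:[38,47] z:[21,34] -> miss, prune
  N5 x:[34,44] y:[38,45] z:[39,46] -> hit [39,44], descend [1, 7]
    N1 x:[38,44] y:[38,40] z:[39,46] -> hit [39,40] leaf, test {P9(miss), P11@t=39}
    N7 x:[34,69/2] y:[87/2,45] z:[43,45] -> miss, prune
  N9 x:[73/2,47] y:[26,63/2] z:[22,49] -> miss, prune
  N10 x:[35,103/2] y:[69/2,38] z:[25,48] -> hit [35,38], descend [2, 8, 12]
    N2 x:[35,38] y:[69/2,36] z:[36,38] -> hit [36,36] leaf, test {P7@t=36}
    N8 x:[71/2,89/2] y:[35,38] z:[46,48] -> miss, prune
    N12 x:[93/2,103/2] y:[71/2,75/2] z:[25,37] -> miss, prune

Summary -> nodes [0, 4, 5, 1, 7, 9, 10, 2, 8, 12]; box-tests=10; leaf-entries=2; first=P7

== RESULT ==
7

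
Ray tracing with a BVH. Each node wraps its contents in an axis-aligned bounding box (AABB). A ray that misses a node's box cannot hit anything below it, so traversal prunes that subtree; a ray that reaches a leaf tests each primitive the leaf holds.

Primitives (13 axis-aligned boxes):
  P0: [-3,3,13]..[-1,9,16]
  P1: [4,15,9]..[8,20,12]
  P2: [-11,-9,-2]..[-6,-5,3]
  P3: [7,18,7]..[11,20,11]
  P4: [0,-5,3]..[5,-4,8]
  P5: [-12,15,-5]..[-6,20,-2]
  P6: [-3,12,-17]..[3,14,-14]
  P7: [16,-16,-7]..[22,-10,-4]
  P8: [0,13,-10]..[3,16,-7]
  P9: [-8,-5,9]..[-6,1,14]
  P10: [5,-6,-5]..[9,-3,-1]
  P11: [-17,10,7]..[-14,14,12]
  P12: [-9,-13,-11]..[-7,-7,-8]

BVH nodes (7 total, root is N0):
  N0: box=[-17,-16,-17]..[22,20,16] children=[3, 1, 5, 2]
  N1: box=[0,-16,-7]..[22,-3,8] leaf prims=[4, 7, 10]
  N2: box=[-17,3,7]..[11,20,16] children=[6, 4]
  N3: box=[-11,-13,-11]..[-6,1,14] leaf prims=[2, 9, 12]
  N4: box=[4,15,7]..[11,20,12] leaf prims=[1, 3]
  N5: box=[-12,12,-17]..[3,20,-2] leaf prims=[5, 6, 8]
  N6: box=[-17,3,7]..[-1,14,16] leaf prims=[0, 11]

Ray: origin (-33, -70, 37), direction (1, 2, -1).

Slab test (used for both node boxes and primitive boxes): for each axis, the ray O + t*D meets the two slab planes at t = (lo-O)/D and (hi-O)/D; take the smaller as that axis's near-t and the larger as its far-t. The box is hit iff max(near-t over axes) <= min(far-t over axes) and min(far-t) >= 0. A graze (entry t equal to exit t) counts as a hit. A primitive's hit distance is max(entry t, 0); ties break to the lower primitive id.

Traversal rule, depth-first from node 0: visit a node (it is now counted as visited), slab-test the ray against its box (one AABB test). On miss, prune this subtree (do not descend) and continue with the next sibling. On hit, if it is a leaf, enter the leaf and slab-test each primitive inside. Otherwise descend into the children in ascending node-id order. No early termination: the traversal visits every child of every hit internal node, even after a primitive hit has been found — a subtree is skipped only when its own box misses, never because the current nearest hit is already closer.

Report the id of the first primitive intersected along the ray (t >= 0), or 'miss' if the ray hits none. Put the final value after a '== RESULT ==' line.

Walk:
N0 x:[16,55] y:[27,45] z:[21,54] -> hit [27,45], descend [1, 2, 3, 5]
  N1 x:[33,55] y:[27,67/2] z:[29,44] -> hit [33,67/2] leaf, test {P4@t=33, P7(miss), P10(miss)}
  N2 x:[16,44] y:[73/2,45] z:[21,30] -> miss, prune
  N3 x:[22,27] y:[57/2,71/2] z:[23,48] -> miss, prune
  N5 x:[21,36] y:[41,45] z:[39,54] -> miss, prune

Visited [0, 1, 2, 3, 5]. Tests: 5 box, 1 leaf. Nearest: P4.

== RESULT ==
4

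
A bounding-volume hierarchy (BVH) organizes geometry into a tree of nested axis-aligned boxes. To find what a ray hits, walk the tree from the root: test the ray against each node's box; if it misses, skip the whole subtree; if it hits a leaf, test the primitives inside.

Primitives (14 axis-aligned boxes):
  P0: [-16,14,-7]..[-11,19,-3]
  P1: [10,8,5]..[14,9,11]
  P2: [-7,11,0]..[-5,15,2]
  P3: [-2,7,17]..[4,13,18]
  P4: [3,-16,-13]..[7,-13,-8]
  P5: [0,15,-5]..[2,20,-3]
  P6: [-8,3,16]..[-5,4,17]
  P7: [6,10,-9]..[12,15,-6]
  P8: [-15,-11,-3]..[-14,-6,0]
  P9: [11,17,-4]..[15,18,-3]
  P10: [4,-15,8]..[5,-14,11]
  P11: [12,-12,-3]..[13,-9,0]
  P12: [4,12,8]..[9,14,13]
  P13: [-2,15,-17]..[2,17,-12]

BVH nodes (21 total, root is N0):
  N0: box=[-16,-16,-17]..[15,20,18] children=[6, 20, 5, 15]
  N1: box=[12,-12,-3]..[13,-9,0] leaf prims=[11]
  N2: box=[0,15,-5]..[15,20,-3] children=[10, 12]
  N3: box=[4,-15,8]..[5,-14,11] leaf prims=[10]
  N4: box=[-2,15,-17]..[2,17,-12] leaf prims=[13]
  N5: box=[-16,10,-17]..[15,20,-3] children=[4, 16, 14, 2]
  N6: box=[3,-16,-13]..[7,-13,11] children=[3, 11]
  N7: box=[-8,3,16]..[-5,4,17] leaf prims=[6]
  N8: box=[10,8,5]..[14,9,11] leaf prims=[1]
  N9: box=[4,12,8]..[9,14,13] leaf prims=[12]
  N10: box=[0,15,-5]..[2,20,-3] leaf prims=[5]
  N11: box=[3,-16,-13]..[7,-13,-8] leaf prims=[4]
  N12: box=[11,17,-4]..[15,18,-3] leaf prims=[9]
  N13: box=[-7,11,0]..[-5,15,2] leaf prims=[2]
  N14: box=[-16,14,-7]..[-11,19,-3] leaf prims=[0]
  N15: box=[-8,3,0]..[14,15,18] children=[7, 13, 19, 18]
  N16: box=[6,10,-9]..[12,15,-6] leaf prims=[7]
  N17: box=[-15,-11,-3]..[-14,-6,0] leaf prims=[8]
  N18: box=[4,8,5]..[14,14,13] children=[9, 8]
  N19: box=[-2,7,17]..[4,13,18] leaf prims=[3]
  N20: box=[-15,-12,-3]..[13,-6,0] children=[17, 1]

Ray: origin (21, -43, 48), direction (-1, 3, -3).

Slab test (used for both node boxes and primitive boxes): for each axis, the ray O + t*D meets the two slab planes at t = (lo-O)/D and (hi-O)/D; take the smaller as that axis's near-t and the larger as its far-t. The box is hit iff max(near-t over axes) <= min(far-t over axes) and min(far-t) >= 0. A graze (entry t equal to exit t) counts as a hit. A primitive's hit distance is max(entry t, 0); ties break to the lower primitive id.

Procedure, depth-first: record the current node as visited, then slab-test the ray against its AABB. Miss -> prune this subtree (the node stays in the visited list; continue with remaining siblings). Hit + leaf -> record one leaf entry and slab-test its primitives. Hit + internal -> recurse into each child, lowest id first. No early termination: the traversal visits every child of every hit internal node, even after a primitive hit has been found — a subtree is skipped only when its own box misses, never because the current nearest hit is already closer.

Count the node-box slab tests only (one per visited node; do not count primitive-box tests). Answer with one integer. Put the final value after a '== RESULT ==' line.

Walk:
N0 x:[6,37] y:[9,21] z:[10,65/3] -> hit [10,21], descend [5, 6, 15, 20]
  N5 x:[6,37] y:[53/3,21] z:[17,65/3] -> hit [53/3,21], descend [2, 4, 14, 16]
    N2 x:[6,21] y:[58/3,21] z:[17,53/3] -> miss, prune
    N4 x:[19,23] y:[58/3,20] z:[20,65/3] -> hit [20,20] leaf, test {P13@t=20}
    N14 x:[32,37] y:[19,62/3] z:[17,55/3] -> miss, prune
    N16 x:[9,15] y:[53/3,58/3] z:[18,19] -> miss, prune
  N6 x:[14,18] y:[9,10] z:[37/3,61/3] -> miss, prune
  N15 x:[7,29] y:[46/3,58/3] z:[10,16] -> hit [46/3,16], descend [7, 13, 18, 19]
    N7 x:[26,29] y:[46/3,47/3] z:[31/3,32/3] -> miss, prune
    N13 x:[26,28] y:[18,58/3] z:[46/3,16] -> miss, prune
    N18 x:[7,17] y:[17,19] z:[35/3,43/3] -> miss, prune
    N19 x:[17,23] y:[50/3,56/3] z:[10,31/3] -> miss, prune
  N20 x:[8,36] y:[31/3,37/3] z:[16,17] -> miss, prune

order=[0, 5, 2, 4, 14, 16, 6, 15, 7, 13, 18, 19, 20]  |boxes|=13  |leaves|=1  hit=P13

== RESULT ==
13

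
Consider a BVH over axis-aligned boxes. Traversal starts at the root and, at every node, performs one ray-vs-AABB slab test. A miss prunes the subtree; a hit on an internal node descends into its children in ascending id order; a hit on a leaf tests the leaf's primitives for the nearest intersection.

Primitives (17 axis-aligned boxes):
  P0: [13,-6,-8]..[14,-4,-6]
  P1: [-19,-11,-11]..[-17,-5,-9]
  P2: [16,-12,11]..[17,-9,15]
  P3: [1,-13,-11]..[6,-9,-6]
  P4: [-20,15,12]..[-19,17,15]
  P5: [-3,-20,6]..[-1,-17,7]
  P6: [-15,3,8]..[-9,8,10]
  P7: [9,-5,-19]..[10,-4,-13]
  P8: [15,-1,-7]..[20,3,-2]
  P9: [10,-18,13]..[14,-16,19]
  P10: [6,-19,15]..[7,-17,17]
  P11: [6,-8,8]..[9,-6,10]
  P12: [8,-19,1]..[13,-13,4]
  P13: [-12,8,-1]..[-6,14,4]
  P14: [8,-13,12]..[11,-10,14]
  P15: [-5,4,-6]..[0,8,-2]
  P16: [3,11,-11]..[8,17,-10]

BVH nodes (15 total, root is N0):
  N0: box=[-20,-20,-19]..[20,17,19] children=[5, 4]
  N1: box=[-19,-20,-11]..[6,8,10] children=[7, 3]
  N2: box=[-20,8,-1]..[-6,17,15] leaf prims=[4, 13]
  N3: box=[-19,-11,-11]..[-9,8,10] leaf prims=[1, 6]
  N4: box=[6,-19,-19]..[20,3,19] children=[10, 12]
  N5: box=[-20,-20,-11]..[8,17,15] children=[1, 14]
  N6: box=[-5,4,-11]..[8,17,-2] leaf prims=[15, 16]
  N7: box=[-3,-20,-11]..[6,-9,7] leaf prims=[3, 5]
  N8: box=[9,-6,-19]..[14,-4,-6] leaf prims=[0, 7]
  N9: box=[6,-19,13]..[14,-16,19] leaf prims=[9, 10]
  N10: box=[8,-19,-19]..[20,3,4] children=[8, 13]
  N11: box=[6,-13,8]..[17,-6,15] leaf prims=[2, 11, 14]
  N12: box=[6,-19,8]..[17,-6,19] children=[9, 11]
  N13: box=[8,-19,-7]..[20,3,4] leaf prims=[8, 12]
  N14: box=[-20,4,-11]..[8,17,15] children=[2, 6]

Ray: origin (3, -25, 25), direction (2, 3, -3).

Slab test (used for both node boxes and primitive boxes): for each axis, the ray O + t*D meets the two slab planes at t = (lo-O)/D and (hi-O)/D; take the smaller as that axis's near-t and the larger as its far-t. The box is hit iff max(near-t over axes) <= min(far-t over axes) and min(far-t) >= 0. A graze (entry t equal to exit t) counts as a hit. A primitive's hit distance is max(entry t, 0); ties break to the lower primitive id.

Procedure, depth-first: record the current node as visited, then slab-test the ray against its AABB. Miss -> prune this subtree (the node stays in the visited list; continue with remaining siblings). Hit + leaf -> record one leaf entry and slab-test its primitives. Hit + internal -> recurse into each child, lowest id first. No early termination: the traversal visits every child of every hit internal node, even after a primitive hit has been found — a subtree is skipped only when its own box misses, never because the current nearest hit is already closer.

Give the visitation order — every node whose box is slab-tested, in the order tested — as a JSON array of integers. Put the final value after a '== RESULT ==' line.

Traverse from the root:
N0 x:[-23/2,17/2] y:[5/3,14] z:[2,44/3] -> hit [2,17/2], descend [4, 5]
  N4 x:[3/2,17/2] y:[2,28/3] z:[2,44/3] -> hit [2,17/2], descend [10, 12]
    N10 x:[5/2,17/2] y:[2,28/3] z:[7,44/3] -> hit [7,17/2], descend [8, 13]
      N8 x:[3,11/2] y:[19/3,7] z:[31/3,44/3] -> miss, prune
      N13 x:[5/2,17/2] y:[2,28/3] z:[7,32/3] -> hit [7,17/2] leaf, test {P8(miss), P12(miss)}
    N12 x:[3/2,7] y:[2,19/3] z:[2,17/3] -> hit [2,17/3], descend [9, 11]
      N9 x:[3/2,11/2] y:[2,3] z:[2,4] -> hit [2,3] leaf, test {P9(miss), P10(miss)}
      N11 x:[3/2,7] y:[4,19/3] z:[10/3,17/3] -> hit [4,17/3] leaf, test {P2(miss), P11(miss), P14@t=4}
  N5 x:[-23/2,5/2] y:[5/3,14] z:[10/3,12] -> miss, prune

Visited [0, 4, 10, 8, 13, 12, 9, 11, 5]. Tests: 9 box, 3 leaf. Nearest: P14.

== RESULT ==
[0, 4, 10, 8, 13, 12, 9, 11, 5]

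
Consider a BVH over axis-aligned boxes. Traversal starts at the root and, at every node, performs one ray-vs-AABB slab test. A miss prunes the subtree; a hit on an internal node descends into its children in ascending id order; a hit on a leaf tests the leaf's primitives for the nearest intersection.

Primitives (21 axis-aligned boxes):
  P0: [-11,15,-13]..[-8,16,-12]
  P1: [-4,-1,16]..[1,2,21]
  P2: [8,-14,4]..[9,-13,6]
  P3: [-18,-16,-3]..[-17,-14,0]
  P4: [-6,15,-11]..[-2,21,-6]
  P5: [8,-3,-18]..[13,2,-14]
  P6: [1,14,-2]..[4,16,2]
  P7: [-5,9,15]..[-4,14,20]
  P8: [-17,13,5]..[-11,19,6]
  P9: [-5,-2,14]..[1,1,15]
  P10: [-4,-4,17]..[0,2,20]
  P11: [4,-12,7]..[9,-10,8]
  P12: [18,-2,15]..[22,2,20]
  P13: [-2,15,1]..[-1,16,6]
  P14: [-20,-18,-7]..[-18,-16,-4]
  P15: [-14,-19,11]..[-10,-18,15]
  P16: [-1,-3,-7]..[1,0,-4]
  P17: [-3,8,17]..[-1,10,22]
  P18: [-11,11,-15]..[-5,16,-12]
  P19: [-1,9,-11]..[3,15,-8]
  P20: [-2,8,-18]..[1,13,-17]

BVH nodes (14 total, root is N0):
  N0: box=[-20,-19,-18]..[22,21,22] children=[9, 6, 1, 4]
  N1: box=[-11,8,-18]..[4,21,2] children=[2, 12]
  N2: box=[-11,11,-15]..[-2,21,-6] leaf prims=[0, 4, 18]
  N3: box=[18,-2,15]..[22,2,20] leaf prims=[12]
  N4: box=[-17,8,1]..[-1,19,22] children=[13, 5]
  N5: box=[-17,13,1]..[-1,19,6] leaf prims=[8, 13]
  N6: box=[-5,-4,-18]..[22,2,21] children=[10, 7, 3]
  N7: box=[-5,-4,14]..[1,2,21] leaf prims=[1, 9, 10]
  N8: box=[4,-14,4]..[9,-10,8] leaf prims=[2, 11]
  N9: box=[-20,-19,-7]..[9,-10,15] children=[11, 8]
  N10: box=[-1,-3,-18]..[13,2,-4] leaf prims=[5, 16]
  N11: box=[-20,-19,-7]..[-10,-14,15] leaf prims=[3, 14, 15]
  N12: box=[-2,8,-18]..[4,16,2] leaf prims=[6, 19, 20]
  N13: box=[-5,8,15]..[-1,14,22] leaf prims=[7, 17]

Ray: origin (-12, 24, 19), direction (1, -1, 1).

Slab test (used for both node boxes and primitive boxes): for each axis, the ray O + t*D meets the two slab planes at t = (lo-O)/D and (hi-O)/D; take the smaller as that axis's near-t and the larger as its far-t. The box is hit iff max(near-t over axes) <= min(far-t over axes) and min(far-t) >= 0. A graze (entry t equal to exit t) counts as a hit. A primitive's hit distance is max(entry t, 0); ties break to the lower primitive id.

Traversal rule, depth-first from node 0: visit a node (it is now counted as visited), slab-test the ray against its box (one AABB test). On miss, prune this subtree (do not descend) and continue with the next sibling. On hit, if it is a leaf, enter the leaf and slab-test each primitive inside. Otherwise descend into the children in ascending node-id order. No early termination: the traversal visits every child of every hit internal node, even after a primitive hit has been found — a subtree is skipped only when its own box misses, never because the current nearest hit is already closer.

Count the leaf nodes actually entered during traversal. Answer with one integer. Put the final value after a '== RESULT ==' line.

Trace the traversal:
N0 x:[-8,34] y:[3,43] z:[-37,3] -> hit [3,3], descend [1, 4, 6, 9]
  N1 x:[1,16] y:[3,16] z:[-37,-17] -> miss, prune
  N4 x:[-5,11] y:[5,16] z:[-18,3] -> miss, prune
  N6 x:[7,34] y:[22,28] z:[-37,2] -> miss, prune
  N9 x:[-8,21] y:[34,43] z:[-26,-4] -> miss, prune

Visited [0, 1, 4, 6, 9]. Tests: 5 box, 0 leaf. Nearest: miss.

== RESULT ==
0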